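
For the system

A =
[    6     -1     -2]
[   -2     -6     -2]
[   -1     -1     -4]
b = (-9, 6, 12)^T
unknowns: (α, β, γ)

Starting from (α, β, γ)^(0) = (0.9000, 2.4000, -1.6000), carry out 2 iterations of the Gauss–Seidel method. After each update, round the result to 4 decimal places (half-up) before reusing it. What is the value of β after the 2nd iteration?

0.6562

Iteration 1:
  α = (-9 - (-1)·2.4000 - (-2)·-1.6000) / (6) = -1.6333
  β = (6 - (-2)·-1.6333 - (-2)·-1.6000) / (-6) = 0.0778
  γ = (12 - (-1)·-1.6333 - (-1)·0.0778) / (-4) = -2.6111
Iteration 2:
  α = (-9 - (-1)·0.0778 - (-2)·-2.6111) / (6) = -2.3574
  β = (6 - (-2)·-2.3574 - (-2)·-2.6111) / (-6) = 0.6562
  γ = (12 - (-1)·-2.3574 - (-1)·0.6562) / (-4) = -2.5747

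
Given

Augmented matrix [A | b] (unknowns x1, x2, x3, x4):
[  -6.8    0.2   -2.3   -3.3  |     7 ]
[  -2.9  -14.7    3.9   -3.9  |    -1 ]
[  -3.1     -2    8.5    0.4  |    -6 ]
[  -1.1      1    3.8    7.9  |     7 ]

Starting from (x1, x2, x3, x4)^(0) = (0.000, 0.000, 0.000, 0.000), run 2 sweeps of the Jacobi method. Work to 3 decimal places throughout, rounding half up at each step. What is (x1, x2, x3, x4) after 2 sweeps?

(-1.219, -0.151, -1.107, 1.074)

Iteration 1:
  x1 = (7 - (0.2)·0.000 - (-2.3)·0.000 - (-3.3)·0.000) / (-6.8) = -1.029
  x2 = (-1 - (-2.9)·0.000 - (3.9)·0.000 - (-3.9)·0.000) / (-14.7) = 0.068
  x3 = (-6 - (-3.1)·0.000 - (-2)·0.000 - (0.4)·0.000) / (8.5) = -0.706
  x4 = (7 - (-1.1)·0.000 - (1)·0.000 - (3.8)·0.000) / (7.9) = 0.886
Iteration 2:
  x1 = (7 - (0.2)·0.068 - (-2.3)·-0.706 - (-3.3)·0.886) / (-6.8) = -1.219
  x2 = (-1 - (-2.9)·-1.029 - (3.9)·-0.706 - (-3.9)·0.886) / (-14.7) = -0.151
  x3 = (-6 - (-3.1)·-1.029 - (-2)·0.068 - (0.4)·0.886) / (8.5) = -1.107
  x4 = (7 - (-1.1)·-1.029 - (1)·0.068 - (3.8)·-0.706) / (7.9) = 1.074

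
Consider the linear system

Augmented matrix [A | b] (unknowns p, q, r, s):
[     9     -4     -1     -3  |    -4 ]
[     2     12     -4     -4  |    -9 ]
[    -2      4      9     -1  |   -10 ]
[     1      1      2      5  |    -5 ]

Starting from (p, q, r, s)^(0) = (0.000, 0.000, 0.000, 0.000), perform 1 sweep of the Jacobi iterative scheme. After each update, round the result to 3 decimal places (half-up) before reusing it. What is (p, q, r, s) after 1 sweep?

(-0.444, -0.750, -1.111, -1.000)

Iteration 1:
  p = (-4 - (-4)·0.000 - (-1)·0.000 - (-3)·0.000) / (9) = -0.444
  q = (-9 - (2)·0.000 - (-4)·0.000 - (-4)·0.000) / (12) = -0.750
  r = (-10 - (-2)·0.000 - (4)·0.000 - (-1)·0.000) / (9) = -1.111
  s = (-5 - (1)·0.000 - (1)·0.000 - (2)·0.000) / (5) = -1.000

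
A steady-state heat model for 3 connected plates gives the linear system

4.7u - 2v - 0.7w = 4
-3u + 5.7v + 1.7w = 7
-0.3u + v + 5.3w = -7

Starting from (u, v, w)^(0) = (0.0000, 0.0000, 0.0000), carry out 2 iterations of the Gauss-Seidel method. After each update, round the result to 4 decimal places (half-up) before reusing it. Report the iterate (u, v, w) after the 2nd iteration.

Iteration 1:
  u = (4 - (-2)·0.0000 - (-0.7)·0.0000) / (4.7) = 0.8511
  v = (7 - (-3)·0.8511 - (1.7)·0.0000) / (5.7) = 1.6760
  w = (-7 - (-0.3)·0.8511 - (1)·1.6760) / (5.3) = -1.5888
Iteration 2:
  u = (4 - (-2)·1.6760 - (-0.7)·-1.5888) / (4.7) = 1.3276
  v = (7 - (-3)·1.3276 - (1.7)·-1.5888) / (5.7) = 2.4007
  w = (-7 - (-0.3)·1.3276 - (1)·2.4007) / (5.3) = -1.6986

(1.3276, 2.4007, -1.6986)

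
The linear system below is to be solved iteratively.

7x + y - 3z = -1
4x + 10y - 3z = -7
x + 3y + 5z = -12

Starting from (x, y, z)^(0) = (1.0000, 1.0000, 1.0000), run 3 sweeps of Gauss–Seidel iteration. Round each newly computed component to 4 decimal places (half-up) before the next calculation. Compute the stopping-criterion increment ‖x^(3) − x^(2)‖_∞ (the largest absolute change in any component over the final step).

0.2936

Iteration 1:
  x = (-1 - (1)·1.0000 - (-3)·1.0000) / (7) = 0.1429
  y = (-7 - (4)·0.1429 - (-3)·1.0000) / (10) = -0.4572
  z = (-12 - (1)·0.1429 - (3)·-0.4572) / (5) = -2.1543
Iteration 2:
  x = (-1 - (1)·-0.4572 - (-3)·-2.1543) / (7) = -1.0008
  y = (-7 - (4)·-1.0008 - (-3)·-2.1543) / (10) = -0.9460
  z = (-12 - (1)·-1.0008 - (3)·-0.9460) / (5) = -1.6322
Iteration 3:
  x = (-1 - (1)·-0.9460 - (-3)·-1.6322) / (7) = -0.7072
  y = (-7 - (4)·-0.7072 - (-3)·-1.6322) / (10) = -0.9068
  z = (-12 - (1)·-0.7072 - (3)·-0.9068) / (5) = -1.7145
Change: (0.2936, 0.0392, -0.0823) → max |·| = 0.2936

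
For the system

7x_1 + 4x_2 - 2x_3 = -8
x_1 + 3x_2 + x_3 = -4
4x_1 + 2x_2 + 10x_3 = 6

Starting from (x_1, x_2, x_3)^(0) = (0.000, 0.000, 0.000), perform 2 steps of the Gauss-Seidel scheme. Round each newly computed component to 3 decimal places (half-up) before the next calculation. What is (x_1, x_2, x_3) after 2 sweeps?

Iteration 1:
  x_1 = (-8 - (4)·0.000 - (-2)·0.000) / (7) = -1.143
  x_2 = (-4 - (1)·-1.143 - (1)·0.000) / (3) = -0.952
  x_3 = (6 - (4)·-1.143 - (2)·-0.952) / (10) = 1.248
Iteration 2:
  x_1 = (-8 - (4)·-0.952 - (-2)·1.248) / (7) = -0.242
  x_2 = (-4 - (1)·-0.242 - (1)·1.248) / (3) = -1.669
  x_3 = (6 - (4)·-0.242 - (2)·-1.669) / (10) = 1.031

(-0.242, -1.669, 1.031)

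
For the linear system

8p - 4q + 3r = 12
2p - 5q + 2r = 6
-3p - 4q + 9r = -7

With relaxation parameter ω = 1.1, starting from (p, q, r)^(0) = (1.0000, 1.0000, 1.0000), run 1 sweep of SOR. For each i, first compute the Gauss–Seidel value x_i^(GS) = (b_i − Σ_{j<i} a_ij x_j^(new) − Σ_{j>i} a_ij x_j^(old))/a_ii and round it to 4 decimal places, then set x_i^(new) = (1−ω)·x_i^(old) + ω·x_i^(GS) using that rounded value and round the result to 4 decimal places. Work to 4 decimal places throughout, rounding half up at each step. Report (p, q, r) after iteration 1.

Iteration 1:
  p: GS value = (12 - (-4)·1.0000 - (3)·1.0000) / (8) = 1.6250;  p ← (1−ω)·1.0000 + ω·1.6250 = 1.6875
  q: GS value = (6 - (2)·1.6875 - (2)·1.0000) / (-5) = -0.1250;  q ← (1−ω)·1.0000 + ω·-0.1250 = -0.2375
  r: GS value = (-7 - (-3)·1.6875 - (-4)·-0.2375) / (9) = -0.3208;  r ← (1−ω)·1.0000 + ω·-0.3208 = -0.4529

(1.6875, -0.2375, -0.4529)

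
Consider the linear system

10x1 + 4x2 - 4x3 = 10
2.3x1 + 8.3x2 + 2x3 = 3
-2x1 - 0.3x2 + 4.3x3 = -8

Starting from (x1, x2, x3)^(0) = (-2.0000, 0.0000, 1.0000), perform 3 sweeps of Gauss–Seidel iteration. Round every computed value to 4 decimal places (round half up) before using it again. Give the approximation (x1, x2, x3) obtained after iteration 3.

Iteration 1:
  x1 = (10 - (4)·0.0000 - (-4)·1.0000) / (10) = 1.4000
  x2 = (3 - (2.3)·1.4000 - (2)·1.0000) / (8.3) = -0.2675
  x3 = (-8 - (-2)·1.4000 - (-0.3)·-0.2675) / (4.3) = -1.2280
Iteration 2:
  x1 = (10 - (4)·-0.2675 - (-4)·-1.2280) / (10) = 0.6158
  x2 = (3 - (2.3)·0.6158 - (2)·-1.2280) / (8.3) = 0.4867
  x3 = (-8 - (-2)·0.6158 - (-0.3)·0.4867) / (4.3) = -1.5401
Iteration 3:
  x1 = (10 - (4)·0.4867 - (-4)·-1.5401) / (10) = 0.1893
  x2 = (3 - (2.3)·0.1893 - (2)·-1.5401) / (8.3) = 0.6801
  x3 = (-8 - (-2)·0.1893 - (-0.3)·0.6801) / (4.3) = -1.7250

(0.1893, 0.6801, -1.7250)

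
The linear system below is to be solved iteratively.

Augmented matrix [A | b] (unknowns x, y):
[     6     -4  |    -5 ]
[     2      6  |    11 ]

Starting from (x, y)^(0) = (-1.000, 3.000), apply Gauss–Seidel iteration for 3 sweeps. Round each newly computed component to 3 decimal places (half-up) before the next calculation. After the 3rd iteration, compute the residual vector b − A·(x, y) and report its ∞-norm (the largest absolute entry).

Iteration 1:
  x = (-5 - (-4)·3.000) / (6) = 1.167
  y = (11 - (2)·1.167) / (6) = 1.444
Iteration 2:
  x = (-5 - (-4)·1.444) / (6) = 0.129
  y = (11 - (2)·0.129) / (6) = 1.790
Iteration 3:
  x = (-5 - (-4)·1.790) / (6) = 0.360
  y = (11 - (2)·0.360) / (6) = 1.713
Residual b − A·x = (-0.308, 0.002); ∞-norm = 0.308

0.308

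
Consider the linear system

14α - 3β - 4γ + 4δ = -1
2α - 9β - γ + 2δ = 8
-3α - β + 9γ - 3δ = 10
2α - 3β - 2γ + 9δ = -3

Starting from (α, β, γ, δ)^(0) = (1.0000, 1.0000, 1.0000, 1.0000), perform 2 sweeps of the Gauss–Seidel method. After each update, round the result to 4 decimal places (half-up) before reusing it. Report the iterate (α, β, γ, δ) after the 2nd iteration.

(0.2572, -1.0551, 0.9794, -0.5245)

Iteration 1:
  α = (-1 - (-3)·1.0000 - (-4)·1.0000 - (4)·1.0000) / (14) = 0.1429
  β = (8 - (2)·0.1429 - (-1)·1.0000 - (2)·1.0000) / (-9) = -0.7460
  γ = (10 - (-3)·0.1429 - (-1)·-0.7460 - (-3)·1.0000) / (9) = 1.4092
  δ = (-3 - (2)·0.1429 - (-3)·-0.7460 - (-2)·1.4092) / (9) = -0.3006
Iteration 2:
  α = (-1 - (-3)·-0.7460 - (-4)·1.4092 - (4)·-0.3006) / (14) = 0.2572
  β = (8 - (2)·0.2572 - (-1)·1.4092 - (2)·-0.3006) / (-9) = -1.0551
  γ = (10 - (-3)·0.2572 - (-1)·-1.0551 - (-3)·-0.3006) / (9) = 0.9794
  δ = (-3 - (2)·0.2572 - (-3)·-1.0551 - (-2)·0.9794) / (9) = -0.5245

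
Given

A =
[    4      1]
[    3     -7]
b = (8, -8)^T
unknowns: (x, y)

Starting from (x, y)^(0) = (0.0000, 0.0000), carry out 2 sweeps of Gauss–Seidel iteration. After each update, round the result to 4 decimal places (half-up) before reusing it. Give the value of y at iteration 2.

1.7857

Iteration 1:
  x = (8 - (1)·0.0000) / (4) = 2.0000
  y = (-8 - (3)·2.0000) / (-7) = 2.0000
Iteration 2:
  x = (8 - (1)·2.0000) / (4) = 1.5000
  y = (-8 - (3)·1.5000) / (-7) = 1.7857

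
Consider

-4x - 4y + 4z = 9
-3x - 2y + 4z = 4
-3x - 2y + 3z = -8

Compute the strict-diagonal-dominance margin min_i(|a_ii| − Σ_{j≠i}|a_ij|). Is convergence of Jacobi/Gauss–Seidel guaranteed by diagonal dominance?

-5

row 1: |-4| − (4+4) = -4
row 2: |-2| − (3+4) = -5
row 3: |3| − (3+2) = -2
minimum over rows = -5 → not strictly diagonally dominant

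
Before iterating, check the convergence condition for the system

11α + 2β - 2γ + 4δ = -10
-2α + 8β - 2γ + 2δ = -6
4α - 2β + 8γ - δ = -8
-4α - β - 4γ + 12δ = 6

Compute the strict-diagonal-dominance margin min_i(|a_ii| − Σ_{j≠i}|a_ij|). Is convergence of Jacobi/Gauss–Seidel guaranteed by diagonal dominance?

1

row 1: |11| − (2+2+4) = 3
row 2: |8| − (2+2+2) = 2
row 3: |8| − (4+2+1) = 1
row 4: |12| − (4+1+4) = 3
minimum over rows = 1 → strictly diagonally dominant (convergence guaranteed)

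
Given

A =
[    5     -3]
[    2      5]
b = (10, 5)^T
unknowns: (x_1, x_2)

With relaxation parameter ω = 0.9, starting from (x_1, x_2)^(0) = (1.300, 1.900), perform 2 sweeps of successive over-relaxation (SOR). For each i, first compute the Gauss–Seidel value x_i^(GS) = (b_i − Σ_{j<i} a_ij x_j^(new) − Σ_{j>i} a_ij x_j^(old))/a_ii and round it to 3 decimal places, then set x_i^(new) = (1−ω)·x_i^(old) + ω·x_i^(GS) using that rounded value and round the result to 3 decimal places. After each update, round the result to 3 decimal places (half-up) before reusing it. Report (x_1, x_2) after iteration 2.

Iteration 1:
  x_1: GS value = (10 - (-3)·1.900) / (5) = 3.140;  x_1 ← (1−ω)·1.300 + ω·3.140 = 2.956
  x_2: GS value = (5 - (2)·2.956) / (5) = -0.182;  x_2 ← (1−ω)·1.900 + ω·-0.182 = 0.026
Iteration 2:
  x_1: GS value = (10 - (-3)·0.026) / (5) = 2.016;  x_1 ← (1−ω)·2.956 + ω·2.016 = 2.110
  x_2: GS value = (5 - (2)·2.110) / (5) = 0.156;  x_2 ← (1−ω)·0.026 + ω·0.156 = 0.143

(2.110, 0.143)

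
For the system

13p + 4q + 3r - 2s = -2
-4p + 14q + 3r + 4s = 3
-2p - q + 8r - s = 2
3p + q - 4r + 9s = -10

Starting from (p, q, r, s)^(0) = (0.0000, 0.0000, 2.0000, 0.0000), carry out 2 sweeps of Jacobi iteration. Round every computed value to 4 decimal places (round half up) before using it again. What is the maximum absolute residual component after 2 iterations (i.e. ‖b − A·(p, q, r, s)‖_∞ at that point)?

4.5628

Iteration 1:
  p = (-2 - (4)·0.0000 - (3)·2.0000 - (-2)·0.0000) / (13) = -0.6154
  q = (3 - (-4)·0.0000 - (3)·2.0000 - (4)·0.0000) / (14) = -0.2143
  r = (2 - (-2)·0.0000 - (-1)·0.0000 - (-1)·0.0000) / (8) = 0.2500
  s = (-10 - (3)·0.0000 - (1)·0.0000 - (-4)·2.0000) / (9) = -0.2222
Iteration 2:
  p = (-2 - (4)·-0.2143 - (3)·0.2500 - (-2)·-0.2222) / (13) = -0.1798
  q = (3 - (-4)·-0.6154 - (3)·0.2500 - (4)·-0.2222) / (14) = 0.0484
  r = (2 - (-2)·-0.6154 - (-1)·-0.2143 - (-1)·-0.2222) / (8) = 0.0416
  s = (-10 - (3)·-0.6154 - (1)·-0.2143 - (-4)·0.2500) / (9) = -0.7711
Residual b − A·x = (-1.5232, 4.5628, 0.5849, -2.4027); ∞-norm = 4.5628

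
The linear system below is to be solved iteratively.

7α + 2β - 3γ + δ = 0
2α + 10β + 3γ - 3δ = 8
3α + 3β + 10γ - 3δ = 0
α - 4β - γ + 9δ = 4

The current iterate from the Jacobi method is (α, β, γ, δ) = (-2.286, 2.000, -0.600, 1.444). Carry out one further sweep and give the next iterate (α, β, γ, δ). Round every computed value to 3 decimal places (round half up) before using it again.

(-1.035, 1.870, 0.519, 1.521)

One sweep:
  α = (0 - (2)·2.000 - (-3)·-0.600 - (1)·1.444) / (7) = -1.035
  β = (8 - (2)·-2.286 - (3)·-0.600 - (-3)·1.444) / (10) = 1.870
  γ = (0 - (3)·-2.286 - (3)·2.000 - (-3)·1.444) / (10) = 0.519
  δ = (4 - (1)·-2.286 - (-4)·2.000 - (-1)·-0.600) / (9) = 1.521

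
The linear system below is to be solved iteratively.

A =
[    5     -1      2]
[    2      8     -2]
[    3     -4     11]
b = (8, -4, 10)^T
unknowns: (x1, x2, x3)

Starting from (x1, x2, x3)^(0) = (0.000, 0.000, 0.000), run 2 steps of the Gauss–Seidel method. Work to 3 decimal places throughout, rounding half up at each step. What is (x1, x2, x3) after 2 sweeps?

(1.362, -0.804, 0.245)

Iteration 1:
  x1 = (8 - (-1)·0.000 - (2)·0.000) / (5) = 1.600
  x2 = (-4 - (2)·1.600 - (-2)·0.000) / (8) = -0.900
  x3 = (10 - (3)·1.600 - (-4)·-0.900) / (11) = 0.145
Iteration 2:
  x1 = (8 - (-1)·-0.900 - (2)·0.145) / (5) = 1.362
  x2 = (-4 - (2)·1.362 - (-2)·0.145) / (8) = -0.804
  x3 = (10 - (3)·1.362 - (-4)·-0.804) / (11) = 0.245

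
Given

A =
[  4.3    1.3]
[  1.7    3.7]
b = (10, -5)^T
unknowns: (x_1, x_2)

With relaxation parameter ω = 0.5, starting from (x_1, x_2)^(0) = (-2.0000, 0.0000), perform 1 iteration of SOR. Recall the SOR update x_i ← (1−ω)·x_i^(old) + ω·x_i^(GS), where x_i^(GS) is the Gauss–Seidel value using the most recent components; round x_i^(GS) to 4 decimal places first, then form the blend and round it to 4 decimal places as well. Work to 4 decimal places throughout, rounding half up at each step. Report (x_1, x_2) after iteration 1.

(0.1628, -0.7131)

Iteration 1:
  x_1: GS value = (10 - (1.3)·0.0000) / (4.3) = 2.3256;  x_1 ← (1−ω)·-2.0000 + ω·2.3256 = 0.1628
  x_2: GS value = (-5 - (1.7)·0.1628) / (3.7) = -1.4262;  x_2 ← (1−ω)·0.0000 + ω·-1.4262 = -0.7131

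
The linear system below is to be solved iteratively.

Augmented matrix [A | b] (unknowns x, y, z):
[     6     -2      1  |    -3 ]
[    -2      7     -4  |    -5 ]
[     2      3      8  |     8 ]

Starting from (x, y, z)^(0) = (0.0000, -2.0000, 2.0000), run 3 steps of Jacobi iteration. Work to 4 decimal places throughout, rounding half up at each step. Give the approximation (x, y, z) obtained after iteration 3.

Iteration 1:
  x = (-3 - (-2)·-2.0000 - (1)·2.0000) / (6) = -1.5000
  y = (-5 - (-2)·0.0000 - (-4)·2.0000) / (7) = 0.4286
  z = (8 - (2)·0.0000 - (3)·-2.0000) / (8) = 1.7500
Iteration 2:
  x = (-3 - (-2)·0.4286 - (1)·1.7500) / (6) = -0.6488
  y = (-5 - (-2)·-1.5000 - (-4)·1.7500) / (7) = -0.1429
  z = (8 - (2)·-1.5000 - (3)·0.4286) / (8) = 1.2143
Iteration 3:
  x = (-3 - (-2)·-0.1429 - (1)·1.2143) / (6) = -0.7500
  y = (-5 - (-2)·-0.6488 - (-4)·1.2143) / (7) = -0.2058
  z = (8 - (2)·-0.6488 - (3)·-0.1429) / (8) = 1.2158

(-0.7500, -0.2058, 1.2158)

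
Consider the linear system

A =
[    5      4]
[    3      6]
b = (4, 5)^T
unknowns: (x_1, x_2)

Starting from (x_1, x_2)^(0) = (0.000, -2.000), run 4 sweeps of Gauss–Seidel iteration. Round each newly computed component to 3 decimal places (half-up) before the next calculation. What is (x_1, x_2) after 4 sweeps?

Iteration 1:
  x_1 = (4 - (4)·-2.000) / (5) = 2.400
  x_2 = (5 - (3)·2.400) / (6) = -0.367
Iteration 2:
  x_1 = (4 - (4)·-0.367) / (5) = 1.094
  x_2 = (5 - (3)·1.094) / (6) = 0.286
Iteration 3:
  x_1 = (4 - (4)·0.286) / (5) = 0.571
  x_2 = (5 - (3)·0.571) / (6) = 0.548
Iteration 4:
  x_1 = (4 - (4)·0.548) / (5) = 0.362
  x_2 = (5 - (3)·0.362) / (6) = 0.652

(0.362, 0.652)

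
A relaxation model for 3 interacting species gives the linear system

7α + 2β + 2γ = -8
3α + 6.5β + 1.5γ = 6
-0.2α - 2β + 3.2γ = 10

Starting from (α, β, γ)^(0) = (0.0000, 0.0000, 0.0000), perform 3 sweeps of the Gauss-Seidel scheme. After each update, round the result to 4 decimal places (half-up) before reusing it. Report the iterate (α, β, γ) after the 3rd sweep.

Iteration 1:
  α = (-8 - (2)·0.0000 - (2)·0.0000) / (7) = -1.1429
  β = (6 - (3)·-1.1429 - (1.5)·0.0000) / (6.5) = 1.4506
  γ = (10 - (-0.2)·-1.1429 - (-2)·1.4506) / (3.2) = 3.9602
Iteration 2:
  α = (-8 - (2)·1.4506 - (2)·3.9602) / (7) = -2.6888
  β = (6 - (3)·-2.6888 - (1.5)·3.9602) / (6.5) = 1.2502
  γ = (10 - (-0.2)·-2.6888 - (-2)·1.2502) / (3.2) = 3.7383
Iteration 3:
  α = (-8 - (2)·1.2502 - (2)·3.7383) / (7) = -2.5681
  β = (6 - (3)·-2.5681 - (1.5)·3.7383) / (6.5) = 1.2457
  γ = (10 - (-0.2)·-2.5681 - (-2)·1.2457) / (3.2) = 3.7431

(-2.5681, 1.2457, 3.7431)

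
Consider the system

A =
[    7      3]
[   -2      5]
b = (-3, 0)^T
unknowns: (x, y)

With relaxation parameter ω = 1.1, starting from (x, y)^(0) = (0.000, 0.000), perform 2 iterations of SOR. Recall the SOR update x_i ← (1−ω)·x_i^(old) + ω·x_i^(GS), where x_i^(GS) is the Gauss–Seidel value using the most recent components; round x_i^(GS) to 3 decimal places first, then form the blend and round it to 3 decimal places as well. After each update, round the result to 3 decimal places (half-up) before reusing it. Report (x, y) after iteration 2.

(-0.326, -0.122)

Iteration 1:
  x: GS value = (-3 - (3)·0.000) / (7) = -0.429;  x ← (1−ω)·0.000 + ω·-0.429 = -0.472
  y: GS value = (0 - (-2)·-0.472) / (5) = -0.189;  y ← (1−ω)·0.000 + ω·-0.189 = -0.208
Iteration 2:
  x: GS value = (-3 - (3)·-0.208) / (7) = -0.339;  x ← (1−ω)·-0.472 + ω·-0.339 = -0.326
  y: GS value = (0 - (-2)·-0.326) / (5) = -0.130;  y ← (1−ω)·-0.208 + ω·-0.130 = -0.122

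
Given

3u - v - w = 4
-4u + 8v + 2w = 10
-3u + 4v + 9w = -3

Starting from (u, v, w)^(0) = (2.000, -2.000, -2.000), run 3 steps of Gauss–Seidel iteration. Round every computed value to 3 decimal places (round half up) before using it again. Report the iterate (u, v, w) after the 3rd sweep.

Iteration 1:
  u = (4 - (-1)·-2.000 - (-1)·-2.000) / (3) = 0.000
  v = (10 - (-4)·0.000 - (2)·-2.000) / (8) = 1.750
  w = (-3 - (-3)·0.000 - (4)·1.750) / (9) = -1.111
Iteration 2:
  u = (4 - (-1)·1.750 - (-1)·-1.111) / (3) = 1.546
  v = (10 - (-4)·1.546 - (2)·-1.111) / (8) = 2.301
  w = (-3 - (-3)·1.546 - (4)·2.301) / (9) = -0.841
Iteration 3:
  u = (4 - (-1)·2.301 - (-1)·-0.841) / (3) = 1.820
  v = (10 - (-4)·1.820 - (2)·-0.841) / (8) = 2.370
  w = (-3 - (-3)·1.820 - (4)·2.370) / (9) = -0.780

(1.820, 2.370, -0.780)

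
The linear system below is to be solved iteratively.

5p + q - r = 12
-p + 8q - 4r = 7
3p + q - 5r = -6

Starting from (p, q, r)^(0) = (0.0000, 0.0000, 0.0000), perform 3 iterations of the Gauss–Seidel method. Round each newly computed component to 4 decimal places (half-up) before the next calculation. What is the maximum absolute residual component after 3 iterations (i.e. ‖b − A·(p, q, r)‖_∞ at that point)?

0.2980

Iteration 1:
  p = (12 - (1)·0.0000 - (-1)·0.0000) / (5) = 2.4000
  q = (7 - (-1)·2.4000 - (-4)·0.0000) / (8) = 1.1750
  r = (-6 - (3)·2.4000 - (1)·1.1750) / (-5) = 2.8750
Iteration 2:
  p = (12 - (1)·1.1750 - (-1)·2.8750) / (5) = 2.7400
  q = (7 - (-1)·2.7400 - (-4)·2.8750) / (8) = 2.6550
  r = (-6 - (3)·2.7400 - (1)·2.6550) / (-5) = 3.3750
Iteration 3:
  p = (12 - (1)·2.6550 - (-1)·3.3750) / (5) = 2.5440
  q = (7 - (-1)·2.5440 - (-4)·3.3750) / (8) = 2.8805
  r = (-6 - (3)·2.5440 - (1)·2.8805) / (-5) = 3.3025
Residual b − A·x = (-0.2980, -0.2900, 0.0000); ∞-norm = 0.2980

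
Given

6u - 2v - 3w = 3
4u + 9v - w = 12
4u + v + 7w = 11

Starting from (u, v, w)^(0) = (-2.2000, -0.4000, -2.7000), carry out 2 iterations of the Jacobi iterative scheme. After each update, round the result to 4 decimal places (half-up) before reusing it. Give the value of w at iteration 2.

Iteration 1:
  u = (3 - (-2)·-0.4000 - (-3)·-2.7000) / (6) = -0.9833
  v = (12 - (4)·-2.2000 - (-1)·-2.7000) / (9) = 2.0111
  w = (11 - (4)·-2.2000 - (1)·-0.4000) / (7) = 2.8857
Iteration 2:
  u = (3 - (-2)·2.0111 - (-3)·2.8857) / (6) = 2.6132
  v = (12 - (4)·-0.9833 - (-1)·2.8857) / (9) = 2.0910
  w = (11 - (4)·-0.9833 - (1)·2.0111) / (7) = 1.8460

1.8460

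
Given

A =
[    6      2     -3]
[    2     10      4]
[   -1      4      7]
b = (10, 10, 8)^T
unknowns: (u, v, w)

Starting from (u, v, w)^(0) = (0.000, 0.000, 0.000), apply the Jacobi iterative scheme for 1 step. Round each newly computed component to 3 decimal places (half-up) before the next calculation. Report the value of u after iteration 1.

Iteration 1:
  u = (10 - (2)·0.000 - (-3)·0.000) / (6) = 1.667
  v = (10 - (2)·0.000 - (4)·0.000) / (10) = 1.000
  w = (8 - (-1)·0.000 - (4)·0.000) / (7) = 1.143

1.667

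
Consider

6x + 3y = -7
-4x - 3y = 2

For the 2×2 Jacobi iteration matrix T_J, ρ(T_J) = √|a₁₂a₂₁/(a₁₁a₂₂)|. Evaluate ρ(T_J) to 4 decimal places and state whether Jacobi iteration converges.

0.8165

a₁₂a₂₁/(a₁₁a₂₂) = (3)·(-4) / ((6)·(-3)) = 0.666667
ρ = √|0.666667| = √0.666667 = 0.8165
ρ < 1, so Jacobi converges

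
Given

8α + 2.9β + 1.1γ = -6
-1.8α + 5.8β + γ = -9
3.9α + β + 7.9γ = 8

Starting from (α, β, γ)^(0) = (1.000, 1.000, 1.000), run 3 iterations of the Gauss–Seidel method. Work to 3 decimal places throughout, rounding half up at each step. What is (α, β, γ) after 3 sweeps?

Iteration 1:
  α = (-6 - (2.9)·1.000 - (1.1)·1.000) / (8) = -1.250
  β = (-9 - (-1.8)·-1.250 - (1)·1.000) / (5.8) = -2.112
  γ = (8 - (3.9)·-1.250 - (1)·-2.112) / (7.9) = 1.897
Iteration 2:
  α = (-6 - (2.9)·-2.112 - (1.1)·1.897) / (8) = -0.245
  β = (-9 - (-1.8)·-0.245 - (1)·1.897) / (5.8) = -1.955
  γ = (8 - (3.9)·-0.245 - (1)·-1.955) / (7.9) = 1.381
Iteration 3:
  α = (-6 - (2.9)·-1.955 - (1.1)·1.381) / (8) = -0.231
  β = (-9 - (-1.8)·-0.231 - (1)·1.381) / (5.8) = -1.862
  γ = (8 - (3.9)·-0.231 - (1)·-1.862) / (7.9) = 1.362

(-0.231, -1.862, 1.362)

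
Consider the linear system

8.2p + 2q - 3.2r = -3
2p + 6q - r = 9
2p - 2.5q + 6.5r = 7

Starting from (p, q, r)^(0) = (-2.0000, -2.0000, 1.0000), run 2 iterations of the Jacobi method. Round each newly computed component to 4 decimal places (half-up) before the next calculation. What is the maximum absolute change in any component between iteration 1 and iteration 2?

Iteration 1:
  p = (-3 - (2)·-2.0000 - (-3.2)·1.0000) / (8.2) = 0.5122
  q = (9 - (2)·-2.0000 - (-1)·1.0000) / (6) = 2.3333
  r = (7 - (2)·-2.0000 - (-2.5)·-2.0000) / (6.5) = 0.9231
Iteration 2:
  p = (-3 - (2)·2.3333 - (-3.2)·0.9231) / (8.2) = -0.5747
  q = (9 - (2)·0.5122 - (-1)·0.9231) / (6) = 1.4831
  r = (7 - (2)·0.5122 - (-2.5)·2.3333) / (6.5) = 1.8167
Change: (-1.0869, -0.8502, 0.8936) → max |·| = 1.0869

1.0869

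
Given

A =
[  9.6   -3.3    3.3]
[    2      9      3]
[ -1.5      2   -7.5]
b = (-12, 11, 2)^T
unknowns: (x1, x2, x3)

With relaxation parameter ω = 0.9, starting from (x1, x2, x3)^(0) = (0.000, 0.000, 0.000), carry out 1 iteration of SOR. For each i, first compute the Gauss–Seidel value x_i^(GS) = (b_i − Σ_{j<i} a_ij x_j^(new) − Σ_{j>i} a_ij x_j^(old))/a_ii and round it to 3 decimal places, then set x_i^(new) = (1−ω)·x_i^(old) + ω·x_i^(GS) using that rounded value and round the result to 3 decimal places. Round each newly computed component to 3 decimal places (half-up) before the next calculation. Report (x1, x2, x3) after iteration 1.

Iteration 1:
  x1: GS value = (-12 - (-3.3)·0.000 - (3.3)·0.000) / (9.6) = -1.250;  x1 ← (1−ω)·0.000 + ω·-1.250 = -1.125
  x2: GS value = (11 - (2)·-1.125 - (3)·0.000) / (9) = 1.472;  x2 ← (1−ω)·0.000 + ω·1.472 = 1.325
  x3: GS value = (2 - (-1.5)·-1.125 - (2)·1.325) / (-7.5) = 0.312;  x3 ← (1−ω)·0.000 + ω·0.312 = 0.281

(-1.125, 1.325, 0.281)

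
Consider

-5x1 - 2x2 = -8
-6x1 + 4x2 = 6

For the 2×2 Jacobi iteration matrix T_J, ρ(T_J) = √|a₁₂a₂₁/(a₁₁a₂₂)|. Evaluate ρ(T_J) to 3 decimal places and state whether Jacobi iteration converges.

0.775

a₁₂a₂₁/(a₁₁a₂₂) = (-2)·(-6) / ((-5)·(4)) = -0.600000
ρ = √|-0.600000| = √0.600000 = 0.775
ρ < 1, so Jacobi converges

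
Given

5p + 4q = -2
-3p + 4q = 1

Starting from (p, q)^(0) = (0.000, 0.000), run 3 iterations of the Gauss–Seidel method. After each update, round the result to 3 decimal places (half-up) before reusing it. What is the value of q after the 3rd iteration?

Iteration 1:
  p = (-2 - (4)·0.000) / (5) = -0.400
  q = (1 - (-3)·-0.400) / (4) = -0.050
Iteration 2:
  p = (-2 - (4)·-0.050) / (5) = -0.360
  q = (1 - (-3)·-0.360) / (4) = -0.020
Iteration 3:
  p = (-2 - (4)·-0.020) / (5) = -0.384
  q = (1 - (-3)·-0.384) / (4) = -0.038

-0.038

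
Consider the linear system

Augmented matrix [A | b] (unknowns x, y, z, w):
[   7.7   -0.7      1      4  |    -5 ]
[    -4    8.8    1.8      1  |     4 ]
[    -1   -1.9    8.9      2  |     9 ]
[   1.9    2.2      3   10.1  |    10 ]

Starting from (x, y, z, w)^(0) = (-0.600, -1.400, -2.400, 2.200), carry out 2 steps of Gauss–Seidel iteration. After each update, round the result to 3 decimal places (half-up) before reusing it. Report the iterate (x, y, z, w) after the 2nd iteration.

Iteration 1:
  x = (-5 - (-0.7)·-1.400 - (1)·-2.400 - (4)·2.200) / (7.7) = -1.608
  y = (4 - (-4)·-1.608 - (1.8)·-2.400 - (1)·2.200) / (8.8) = -0.035
  z = (9 - (-1)·-1.608 - (-1.9)·-0.035 - (2)·2.200) / (8.9) = 0.329
  w = (10 - (1.9)·-1.608 - (2.2)·-0.035 - (3)·0.329) / (10.1) = 1.202
Iteration 2:
  x = (-5 - (-0.7)·-0.035 - (1)·0.329 - (4)·1.202) / (7.7) = -1.320
  y = (4 - (-4)·-1.320 - (1.8)·0.329 - (1)·1.202) / (8.8) = -0.349
  z = (9 - (-1)·-1.320 - (-1.9)·-0.349 - (2)·1.202) / (8.9) = 0.518
  w = (10 - (1.9)·-1.320 - (2.2)·-0.349 - (3)·0.518) / (10.1) = 1.161

(-1.320, -0.349, 0.518, 1.161)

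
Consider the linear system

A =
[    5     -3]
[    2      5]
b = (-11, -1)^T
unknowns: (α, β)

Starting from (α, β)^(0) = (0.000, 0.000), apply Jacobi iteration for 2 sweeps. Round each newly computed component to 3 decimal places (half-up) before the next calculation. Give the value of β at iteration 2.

0.680

Iteration 1:
  α = (-11 - (-3)·0.000) / (5) = -2.200
  β = (-1 - (2)·0.000) / (5) = -0.200
Iteration 2:
  α = (-11 - (-3)·-0.200) / (5) = -2.320
  β = (-1 - (2)·-2.200) / (5) = 0.680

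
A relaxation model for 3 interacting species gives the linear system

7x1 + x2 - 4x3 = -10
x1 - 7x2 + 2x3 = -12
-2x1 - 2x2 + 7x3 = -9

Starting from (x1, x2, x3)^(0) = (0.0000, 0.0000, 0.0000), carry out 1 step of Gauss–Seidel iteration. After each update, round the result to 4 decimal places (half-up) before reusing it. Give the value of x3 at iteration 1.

-1.2624

Iteration 1:
  x1 = (-10 - (1)·0.0000 - (-4)·0.0000) / (7) = -1.4286
  x2 = (-12 - (1)·-1.4286 - (2)·0.0000) / (-7) = 1.5102
  x3 = (-9 - (-2)·-1.4286 - (-2)·1.5102) / (7) = -1.2624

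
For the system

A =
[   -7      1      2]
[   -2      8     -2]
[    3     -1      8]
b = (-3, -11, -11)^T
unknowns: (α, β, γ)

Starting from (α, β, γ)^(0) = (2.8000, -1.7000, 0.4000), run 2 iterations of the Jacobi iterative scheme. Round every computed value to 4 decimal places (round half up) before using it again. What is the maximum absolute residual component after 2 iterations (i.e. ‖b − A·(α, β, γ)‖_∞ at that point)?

Iteration 1:
  α = (-3 - (1)·-1.7000 - (2)·0.4000) / (-7) = 0.3000
  β = (-11 - (-2)·2.8000 - (-2)·0.4000) / (8) = -0.5750
  γ = (-11 - (3)·2.8000 - (-1)·-1.7000) / (8) = -2.6375
Iteration 2:
  α = (-3 - (1)·-0.5750 - (2)·-2.6375) / (-7) = -0.4071
  β = (-11 - (-2)·0.3000 - (-2)·-2.6375) / (8) = -1.9594
  γ = (-11 - (3)·0.3000 - (-1)·-0.5750) / (8) = -1.5594
Residual b − A·x = (-0.7715, 0.7422, 0.7371); ∞-norm = 0.7715

0.7715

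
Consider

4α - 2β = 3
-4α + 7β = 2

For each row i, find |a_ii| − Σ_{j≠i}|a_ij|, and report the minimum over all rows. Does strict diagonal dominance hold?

row 1: |4| − (2) = 2
row 2: |7| − (4) = 3
minimum over rows = 2 → strictly diagonally dominant (convergence guaranteed)

2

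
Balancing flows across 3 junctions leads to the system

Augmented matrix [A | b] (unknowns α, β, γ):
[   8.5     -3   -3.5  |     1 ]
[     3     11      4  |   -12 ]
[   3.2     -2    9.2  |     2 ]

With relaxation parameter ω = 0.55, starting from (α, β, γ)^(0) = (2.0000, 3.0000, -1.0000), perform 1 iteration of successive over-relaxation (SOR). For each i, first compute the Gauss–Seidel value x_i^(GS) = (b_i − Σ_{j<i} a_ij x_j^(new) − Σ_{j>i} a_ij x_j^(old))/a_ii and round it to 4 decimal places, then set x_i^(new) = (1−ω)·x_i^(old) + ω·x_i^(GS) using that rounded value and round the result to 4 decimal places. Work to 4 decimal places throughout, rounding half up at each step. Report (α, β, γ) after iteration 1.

Iteration 1:
  α: GS value = (1 - (-3)·3.0000 - (-3.5)·-1.0000) / (8.5) = 0.7647;  α ← (1−ω)·2.0000 + ω·0.7647 = 1.3206
  β: GS value = (-12 - (3)·1.3206 - (4)·-1.0000) / (11) = -1.0874;  β ← (1−ω)·3.0000 + ω·-1.0874 = 0.7519
  γ: GS value = (2 - (3.2)·1.3206 - (-2)·0.7519) / (9.2) = -0.0785;  γ ← (1−ω)·-1.0000 + ω·-0.0785 = -0.4932

(1.3206, 0.7519, -0.4932)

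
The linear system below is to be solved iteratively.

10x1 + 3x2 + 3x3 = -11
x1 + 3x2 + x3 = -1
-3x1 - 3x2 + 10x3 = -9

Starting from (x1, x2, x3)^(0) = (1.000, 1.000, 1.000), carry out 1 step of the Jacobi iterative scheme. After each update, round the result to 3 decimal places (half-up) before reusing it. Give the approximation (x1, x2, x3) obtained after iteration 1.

(-1.700, -1.000, -0.300)

Iteration 1:
  x1 = (-11 - (3)·1.000 - (3)·1.000) / (10) = -1.700
  x2 = (-1 - (1)·1.000 - (1)·1.000) / (3) = -1.000
  x3 = (-9 - (-3)·1.000 - (-3)·1.000) / (10) = -0.300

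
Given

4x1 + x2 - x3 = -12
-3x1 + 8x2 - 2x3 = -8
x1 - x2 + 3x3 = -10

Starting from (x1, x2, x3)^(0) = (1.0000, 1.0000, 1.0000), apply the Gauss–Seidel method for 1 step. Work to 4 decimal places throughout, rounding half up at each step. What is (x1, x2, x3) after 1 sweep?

(-3.0000, -1.8750, -2.9583)

Iteration 1:
  x1 = (-12 - (1)·1.0000 - (-1)·1.0000) / (4) = -3.0000
  x2 = (-8 - (-3)·-3.0000 - (-2)·1.0000) / (8) = -1.8750
  x3 = (-10 - (1)·-3.0000 - (-1)·-1.8750) / (3) = -2.9583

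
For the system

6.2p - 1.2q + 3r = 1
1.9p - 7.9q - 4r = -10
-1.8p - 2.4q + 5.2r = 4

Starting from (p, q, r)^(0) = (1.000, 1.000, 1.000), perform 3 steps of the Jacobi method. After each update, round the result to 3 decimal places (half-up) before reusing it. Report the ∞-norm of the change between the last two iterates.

Iteration 1:
  p = (1 - (-1.2)·1.000 - (3)·1.000) / (6.2) = -0.129
  q = (-10 - (1.9)·1.000 - (-4)·1.000) / (-7.9) = 1.000
  r = (4 - (-1.8)·1.000 - (-2.4)·1.000) / (5.2) = 1.577
Iteration 2:
  p = (1 - (-1.2)·1.000 - (3)·1.577) / (6.2) = -0.408
  q = (-10 - (1.9)·-0.129 - (-4)·1.577) / (-7.9) = 0.436
  r = (4 - (-1.8)·-0.129 - (-2.4)·1.000) / (5.2) = 1.186
Iteration 3:
  p = (1 - (-1.2)·0.436 - (3)·1.186) / (6.2) = -0.328
  q = (-10 - (1.9)·-0.408 - (-4)·1.186) / (-7.9) = 0.567
  r = (4 - (-1.8)·-0.408 - (-2.4)·0.436) / (5.2) = 0.829
Change: (0.080, 0.131, -0.357) → max |·| = 0.357

0.357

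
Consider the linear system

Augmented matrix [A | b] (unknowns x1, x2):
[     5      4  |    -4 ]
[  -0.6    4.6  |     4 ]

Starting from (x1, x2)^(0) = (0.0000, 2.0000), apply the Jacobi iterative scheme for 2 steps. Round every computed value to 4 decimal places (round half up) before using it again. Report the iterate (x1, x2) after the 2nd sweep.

(-1.4957, 0.5565)

Iteration 1:
  x1 = (-4 - (4)·2.0000) / (5) = -2.4000
  x2 = (4 - (-0.6)·0.0000) / (4.6) = 0.8696
Iteration 2:
  x1 = (-4 - (4)·0.8696) / (5) = -1.4957
  x2 = (4 - (-0.6)·-2.4000) / (4.6) = 0.5565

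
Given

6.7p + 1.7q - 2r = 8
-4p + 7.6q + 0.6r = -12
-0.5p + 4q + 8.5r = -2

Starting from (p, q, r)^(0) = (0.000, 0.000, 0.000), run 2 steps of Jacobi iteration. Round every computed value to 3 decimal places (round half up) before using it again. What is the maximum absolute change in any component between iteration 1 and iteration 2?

0.813

Iteration 1:
  p = (8 - (1.7)·0.000 - (-2)·0.000) / (6.7) = 1.194
  q = (-12 - (-4)·0.000 - (0.6)·0.000) / (7.6) = -1.579
  r = (-2 - (-0.5)·0.000 - (4)·0.000) / (8.5) = -0.235
Iteration 2:
  p = (8 - (1.7)·-1.579 - (-2)·-0.235) / (6.7) = 1.525
  q = (-12 - (-4)·1.194 - (0.6)·-0.235) / (7.6) = -0.932
  r = (-2 - (-0.5)·1.194 - (4)·-1.579) / (8.5) = 0.578
Change: (0.331, 0.647, 0.813) → max |·| = 0.813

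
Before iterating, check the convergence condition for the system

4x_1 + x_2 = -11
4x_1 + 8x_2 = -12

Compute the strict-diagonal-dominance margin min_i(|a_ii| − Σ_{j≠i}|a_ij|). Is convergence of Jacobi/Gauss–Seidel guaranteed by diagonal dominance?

row 1: |4| − (1) = 3
row 2: |8| − (4) = 4
minimum over rows = 3 → strictly diagonally dominant (convergence guaranteed)

3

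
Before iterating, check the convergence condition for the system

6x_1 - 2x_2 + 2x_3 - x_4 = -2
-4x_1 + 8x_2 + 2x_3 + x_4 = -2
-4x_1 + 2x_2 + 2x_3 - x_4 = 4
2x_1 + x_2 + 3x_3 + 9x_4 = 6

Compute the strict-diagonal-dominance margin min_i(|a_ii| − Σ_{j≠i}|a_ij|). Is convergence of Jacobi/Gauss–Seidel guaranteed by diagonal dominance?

row 1: |6| − (2+2+1) = 1
row 2: |8| − (4+2+1) = 1
row 3: |2| − (4+2+1) = -5
row 4: |9| − (2+1+3) = 3
minimum over rows = -5 → not strictly diagonally dominant

-5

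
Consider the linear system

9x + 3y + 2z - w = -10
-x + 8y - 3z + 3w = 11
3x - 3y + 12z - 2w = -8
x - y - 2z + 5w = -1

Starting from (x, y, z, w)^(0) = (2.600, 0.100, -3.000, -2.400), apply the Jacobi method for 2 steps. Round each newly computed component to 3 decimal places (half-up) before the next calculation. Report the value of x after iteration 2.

-1.438

Iteration 1:
  x = (-10 - (3)·0.100 - (2)·-3.000 - (-1)·-2.400) / (9) = -0.744
  y = (11 - (-1)·2.600 - (-3)·-3.000 - (3)·-2.400) / (8) = 1.475
  z = (-8 - (3)·2.600 - (-3)·0.100 - (-2)·-2.400) / (12) = -1.692
  w = (-1 - (1)·2.600 - (-1)·0.100 - (-2)·-3.000) / (5) = -1.900
Iteration 2:
  x = (-10 - (3)·1.475 - (2)·-1.692 - (-1)·-1.900) / (9) = -1.438
  y = (11 - (-1)·-0.744 - (-3)·-1.692 - (3)·-1.900) / (8) = 1.360
  z = (-8 - (3)·-0.744 - (-3)·1.475 - (-2)·-1.900) / (12) = -0.429
  w = (-1 - (1)·-0.744 - (-1)·1.475 - (-2)·-1.692) / (5) = -0.433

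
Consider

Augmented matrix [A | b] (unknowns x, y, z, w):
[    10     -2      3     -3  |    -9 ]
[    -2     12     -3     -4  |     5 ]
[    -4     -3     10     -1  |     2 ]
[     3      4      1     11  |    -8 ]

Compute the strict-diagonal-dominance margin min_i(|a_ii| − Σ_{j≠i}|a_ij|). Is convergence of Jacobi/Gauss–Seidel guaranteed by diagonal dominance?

row 1: |10| − (2+3+3) = 2
row 2: |12| − (2+3+4) = 3
row 3: |10| − (4+3+1) = 2
row 4: |11| − (3+4+1) = 3
minimum over rows = 2 → strictly diagonally dominant (convergence guaranteed)

2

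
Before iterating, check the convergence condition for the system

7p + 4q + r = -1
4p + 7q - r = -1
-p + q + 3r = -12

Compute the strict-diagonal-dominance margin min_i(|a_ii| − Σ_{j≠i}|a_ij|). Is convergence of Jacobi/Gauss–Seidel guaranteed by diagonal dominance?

1

row 1: |7| − (4+1) = 2
row 2: |7| − (4+1) = 2
row 3: |3| − (1+1) = 1
minimum over rows = 1 → strictly diagonally dominant (convergence guaranteed)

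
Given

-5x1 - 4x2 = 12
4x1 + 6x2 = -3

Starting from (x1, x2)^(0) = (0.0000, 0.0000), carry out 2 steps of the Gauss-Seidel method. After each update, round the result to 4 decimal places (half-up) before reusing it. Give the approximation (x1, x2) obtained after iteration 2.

Iteration 1:
  x1 = (12 - (-4)·0.0000) / (-5) = -2.4000
  x2 = (-3 - (4)·-2.4000) / (6) = 1.1000
Iteration 2:
  x1 = (12 - (-4)·1.1000) / (-5) = -3.2800
  x2 = (-3 - (4)·-3.2800) / (6) = 1.6867

(-3.2800, 1.6867)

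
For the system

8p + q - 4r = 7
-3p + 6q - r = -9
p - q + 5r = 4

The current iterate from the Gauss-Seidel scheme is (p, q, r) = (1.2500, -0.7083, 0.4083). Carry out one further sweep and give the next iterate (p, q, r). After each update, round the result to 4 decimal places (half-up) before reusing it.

One sweep:
  p = (7 - (1)·-0.7083 - (-4)·0.4083) / (8) = 1.1677
  q = (-9 - (-3)·1.1677 - (-1)·0.4083) / (6) = -0.8481
  r = (4 - (1)·1.1677 - (-1)·-0.8481) / (5) = 0.3968

(1.1677, -0.8481, 0.3968)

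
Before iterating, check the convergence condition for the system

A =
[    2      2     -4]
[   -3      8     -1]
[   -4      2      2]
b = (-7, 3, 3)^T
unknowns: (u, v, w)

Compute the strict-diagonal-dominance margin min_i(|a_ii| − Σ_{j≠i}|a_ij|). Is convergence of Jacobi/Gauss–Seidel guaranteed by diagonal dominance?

-4

row 1: |2| − (2+4) = -4
row 2: |8| − (3+1) = 4
row 3: |2| − (4+2) = -4
minimum over rows = -4 → not strictly diagonally dominant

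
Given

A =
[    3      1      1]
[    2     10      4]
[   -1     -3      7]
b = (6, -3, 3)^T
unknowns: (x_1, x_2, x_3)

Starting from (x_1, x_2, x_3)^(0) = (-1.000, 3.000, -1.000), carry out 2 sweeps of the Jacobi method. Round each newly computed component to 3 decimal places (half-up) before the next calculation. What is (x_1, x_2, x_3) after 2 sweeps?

Iteration 1:
  x_1 = (6 - (1)·3.000 - (1)·-1.000) / (3) = 1.333
  x_2 = (-3 - (2)·-1.000 - (4)·-1.000) / (10) = 0.300
  x_3 = (3 - (-1)·-1.000 - (-3)·3.000) / (7) = 1.571
Iteration 2:
  x_1 = (6 - (1)·0.300 - (1)·1.571) / (3) = 1.376
  x_2 = (-3 - (2)·1.333 - (4)·1.571) / (10) = -1.195
  x_3 = (3 - (-1)·1.333 - (-3)·0.300) / (7) = 0.748

(1.376, -1.195, 0.748)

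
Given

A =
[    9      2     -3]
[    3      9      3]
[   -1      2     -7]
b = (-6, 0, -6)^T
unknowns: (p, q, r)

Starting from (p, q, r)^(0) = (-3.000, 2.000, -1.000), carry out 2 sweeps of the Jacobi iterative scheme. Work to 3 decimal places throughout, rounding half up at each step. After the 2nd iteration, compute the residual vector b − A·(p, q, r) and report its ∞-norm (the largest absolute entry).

Iteration 1:
  p = (-6 - (2)·2.000 - (-3)·-1.000) / (9) = -1.444
  q = (0 - (3)·-3.000 - (3)·-1.000) / (9) = 1.333
  r = (-6 - (-1)·-3.000 - (2)·2.000) / (-7) = 1.857
Iteration 2:
  p = (-6 - (2)·1.333 - (-3)·1.857) / (9) = -0.344
  q = (0 - (3)·-1.444 - (3)·1.857) / (9) = -0.138
  r = (-6 - (-1)·-1.444 - (2)·1.333) / (-7) = 1.444
Residual b − A·x = (1.704, -2.058, 4.040); ∞-norm = 4.040

4.040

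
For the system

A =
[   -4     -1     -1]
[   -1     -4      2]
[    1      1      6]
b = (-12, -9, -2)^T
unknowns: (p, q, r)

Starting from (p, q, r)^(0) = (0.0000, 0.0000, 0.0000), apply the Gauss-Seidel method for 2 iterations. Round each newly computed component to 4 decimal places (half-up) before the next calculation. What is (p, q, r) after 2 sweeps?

Iteration 1:
  p = (-12 - (-1)·0.0000 - (-1)·0.0000) / (-4) = 3.0000
  q = (-9 - (-1)·3.0000 - (2)·0.0000) / (-4) = 1.5000
  r = (-2 - (1)·3.0000 - (1)·1.5000) / (6) = -1.0833
Iteration 2:
  p = (-12 - (-1)·1.5000 - (-1)·-1.0833) / (-4) = 2.8958
  q = (-9 - (-1)·2.8958 - (2)·-1.0833) / (-4) = 0.9844
  r = (-2 - (1)·2.8958 - (1)·0.9844) / (6) = -0.9800

(2.8958, 0.9844, -0.9800)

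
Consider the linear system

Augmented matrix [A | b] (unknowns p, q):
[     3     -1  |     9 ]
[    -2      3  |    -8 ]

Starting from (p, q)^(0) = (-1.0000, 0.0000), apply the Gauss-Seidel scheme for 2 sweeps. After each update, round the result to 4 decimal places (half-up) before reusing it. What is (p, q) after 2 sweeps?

(2.7778, -0.8148)

Iteration 1:
  p = (9 - (-1)·0.0000) / (3) = 3.0000
  q = (-8 - (-2)·3.0000) / (3) = -0.6667
Iteration 2:
  p = (9 - (-1)·-0.6667) / (3) = 2.7778
  q = (-8 - (-2)·2.7778) / (3) = -0.8148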